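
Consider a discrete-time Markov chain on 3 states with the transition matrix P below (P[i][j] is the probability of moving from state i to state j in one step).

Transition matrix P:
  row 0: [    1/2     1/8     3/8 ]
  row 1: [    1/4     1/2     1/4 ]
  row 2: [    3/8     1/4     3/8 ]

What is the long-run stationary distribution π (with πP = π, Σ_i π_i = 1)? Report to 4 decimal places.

π = [0.3902, 0.2683, 0.3415]

Balance equations π_j = Σ_i π_i·P[i][j]:
  π_0 = 1/2·π_0 + 1/4·π_1 + 3/8·π_2
  π_1 = 1/8·π_0 + 1/2·π_1 + 1/4·π_2
  normalize: π_0 + π_1 + π_2 = 1
Solving the linear system gives exactly π = [16/41, 11/41, 14/41].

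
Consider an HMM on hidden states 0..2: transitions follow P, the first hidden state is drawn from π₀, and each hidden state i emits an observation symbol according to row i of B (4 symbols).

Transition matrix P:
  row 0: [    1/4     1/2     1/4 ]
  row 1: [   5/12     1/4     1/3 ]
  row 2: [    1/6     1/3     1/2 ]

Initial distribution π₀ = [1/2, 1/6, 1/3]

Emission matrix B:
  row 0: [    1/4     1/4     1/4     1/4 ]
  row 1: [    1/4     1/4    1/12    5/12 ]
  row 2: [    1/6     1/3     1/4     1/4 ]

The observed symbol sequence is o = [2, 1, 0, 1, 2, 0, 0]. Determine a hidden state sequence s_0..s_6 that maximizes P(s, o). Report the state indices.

t=0: δ = [1.250e-01, 1.389e-02, 8.333e-02]  (obs o_0=2)
t=1: δ = [7.812e-03, 1.562e-02, 1.389e-02]  ψ = [0, 0, 2]  (obs o_1=1)
t=2: δ = [1.628e-03, 1.157e-03, 1.157e-03]  ψ = [1, 2, 2]  (obs o_2=0)
t=3: δ = [1.206e-04, 2.035e-04, 1.929e-04]  ψ = [1, 0, 2]  (obs o_3=1)
t=4: δ = [2.119e-05, 5.358e-06, 2.411e-05]  ψ = [1, 2, 2]  (obs o_4=2)
t=5: δ = [1.325e-06, 2.649e-06, 2.009e-06]  ψ = [0, 0, 2]  (obs o_5=0)
t=6: δ = [2.759e-07, 1.674e-07, 1.674e-07]  ψ = [1, 2, 2]  (obs o_6=0)
backtrack: best end state = 0; path = [0, 1, 0, 1, 0, 1, 0]

path = [0, 1, 0, 1, 0, 1, 0]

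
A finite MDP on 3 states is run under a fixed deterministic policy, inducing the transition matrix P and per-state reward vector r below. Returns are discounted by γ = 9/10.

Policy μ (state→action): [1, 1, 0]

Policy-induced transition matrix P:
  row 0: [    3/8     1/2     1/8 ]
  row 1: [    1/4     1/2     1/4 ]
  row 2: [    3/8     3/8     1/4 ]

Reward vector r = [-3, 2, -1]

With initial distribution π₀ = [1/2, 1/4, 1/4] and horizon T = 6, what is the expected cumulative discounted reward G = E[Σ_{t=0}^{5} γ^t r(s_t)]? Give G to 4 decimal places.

t=0: π = [0.5000, 0.2500, 0.2500], E[r] = -1.2500, γ^t·E[r] = -1.250000, running G = -1.250000
t=1: π = [0.3438, 0.4688, 0.1875], E[r] = -0.2813, γ^t·E[r] = -0.253125, running G = -1.503125
t=2: π = [0.3164, 0.4766, 0.2070], E[r] = -0.2031, γ^t·E[r] = -0.164531, running G = -1.667656
t=3: π = [0.3154, 0.4741, 0.2104], E[r] = -0.2085, γ^t·E[r] = -0.151994, running G = -1.819650
t=4: π = [0.3157, 0.4737, 0.2106], E[r] = -0.2104, γ^t·E[r] = -0.138036, running G = -1.957686
t=5: π = [0.3158, 0.4737, 0.2105], E[r] = -0.2105, γ^t·E[r] = -0.124322, running G = -2.082008

G = -2.0820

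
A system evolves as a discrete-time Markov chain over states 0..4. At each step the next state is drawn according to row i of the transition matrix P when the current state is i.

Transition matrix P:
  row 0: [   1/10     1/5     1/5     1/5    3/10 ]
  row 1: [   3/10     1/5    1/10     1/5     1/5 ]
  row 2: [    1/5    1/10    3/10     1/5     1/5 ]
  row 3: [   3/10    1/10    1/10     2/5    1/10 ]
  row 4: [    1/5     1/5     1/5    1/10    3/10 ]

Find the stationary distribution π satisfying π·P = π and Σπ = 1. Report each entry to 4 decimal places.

Balance equations π_j = Σ_i π_i·P[i][j]:
  π_0 = 1/10·π_0 + 3/10·π_1 + 1/5·π_2 + 3/10·π_3 + 1/5·π_4
  π_1 = 1/5·π_0 + 1/5·π_1 + 1/10·π_2 + 1/10·π_3 + 1/5·π_4
  π_2 = 1/5·π_0 + 1/10·π_1 + 3/10·π_2 + 1/10·π_3 + 1/5·π_4
  π_3 = 1/5·π_0 + 1/5·π_1 + 1/5·π_2 + 2/5·π_3 + 1/10·π_4
  normalize: π_0 + π_1 + π_2 + π_3 + π_4 = 1
Solving the linear system gives exactly π = [1507/6959, 1112/6959, 1251/6959, 1547/6959, 1542/6959].

π = [0.2166, 0.1598, 0.1798, 0.2223, 0.2216]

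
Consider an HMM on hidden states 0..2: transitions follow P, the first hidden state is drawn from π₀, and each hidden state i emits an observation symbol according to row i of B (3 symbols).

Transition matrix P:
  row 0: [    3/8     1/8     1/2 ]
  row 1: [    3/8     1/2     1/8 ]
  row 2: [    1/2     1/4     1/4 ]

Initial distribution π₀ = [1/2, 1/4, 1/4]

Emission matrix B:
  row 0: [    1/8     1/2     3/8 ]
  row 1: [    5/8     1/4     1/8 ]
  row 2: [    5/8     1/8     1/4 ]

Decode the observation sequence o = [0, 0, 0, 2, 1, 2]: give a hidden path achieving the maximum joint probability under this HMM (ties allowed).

path = [1, 1, 1, 0, 0, 0]

t=0: δ = [6.250e-02, 1.562e-01, 1.562e-01]  (obs o_0=0)
t=1: δ = [9.766e-03, 4.883e-02, 2.441e-02]  ψ = [2, 1, 2]  (obs o_1=0)
t=2: δ = [2.289e-03, 1.526e-02, 3.815e-03]  ψ = [1, 1, 1]  (obs o_2=0)
t=3: δ = [2.146e-03, 9.537e-04, 4.768e-04]  ψ = [1, 1, 1]  (obs o_3=2)
t=4: δ = [4.023e-04, 1.192e-04, 1.341e-04]  ψ = [0, 1, 0]  (obs o_4=1)
t=5: δ = [5.658e-05, 7.451e-06, 5.029e-05]  ψ = [0, 1, 0]  (obs o_5=2)
backtrack: best end state = 0; path = [1, 1, 1, 0, 0, 0]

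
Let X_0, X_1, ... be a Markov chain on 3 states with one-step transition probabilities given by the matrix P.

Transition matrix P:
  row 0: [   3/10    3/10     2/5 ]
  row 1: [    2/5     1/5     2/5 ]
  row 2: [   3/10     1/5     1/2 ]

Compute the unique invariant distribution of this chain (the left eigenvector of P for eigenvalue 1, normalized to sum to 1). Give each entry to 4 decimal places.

Balance equations π_j = Σ_i π_i·P[i][j]:
  π_0 = 3/10·π_0 + 2/5·π_1 + 3/10·π_2
  π_1 = 3/10·π_0 + 1/5·π_1 + 1/5·π_2
  normalize: π_0 + π_1 + π_2 = 1
Solving the linear system gives exactly π = [32/99, 23/99, 4/9].

π = [0.3232, 0.2323, 0.4444]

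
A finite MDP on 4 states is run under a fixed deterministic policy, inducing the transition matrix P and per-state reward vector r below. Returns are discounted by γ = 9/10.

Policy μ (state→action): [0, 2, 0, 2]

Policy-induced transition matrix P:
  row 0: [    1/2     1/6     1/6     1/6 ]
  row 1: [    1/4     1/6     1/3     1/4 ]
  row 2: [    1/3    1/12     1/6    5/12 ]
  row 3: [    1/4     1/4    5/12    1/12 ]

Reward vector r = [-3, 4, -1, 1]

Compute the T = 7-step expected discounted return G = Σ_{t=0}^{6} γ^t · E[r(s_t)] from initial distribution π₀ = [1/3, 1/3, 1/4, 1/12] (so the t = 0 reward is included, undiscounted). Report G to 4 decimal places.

t=0: π = [0.3333, 0.3333, 0.2500, 0.0833], E[r] = 0.1667, γ^t·E[r] = 0.166667, running G = 0.166667
t=1: π = [0.3542, 0.1528, 0.2431, 0.2500], E[r] = -0.4444, γ^t·E[r] = -0.400000, running G = -0.233333
t=2: π = [0.3588, 0.1672, 0.2546, 0.2193], E[r] = -0.4427, γ^t·E[r] = -0.358594, running G = -0.591927
t=3: π = [0.3609, 0.1637, 0.2494, 0.2260], E[r] = -0.4512, γ^t·E[r] = -0.328957, running G = -0.920884
t=4: π = [0.3610, 0.1647, 0.2505, 0.2238], E[r] = -0.4508, γ^t·E[r] = -0.295763, running G = -1.216647
t=5: π = [0.3611, 0.1644, 0.2501, 0.2244], E[r] = -0.4513, γ^t·E[r] = -0.266489, running G = -1.483136
t=6: π = [0.3611, 0.1645, 0.2502, 0.2242], E[r] = -0.4512, γ^t·E[r] = -0.239807, running G = -1.722943

G = -1.7229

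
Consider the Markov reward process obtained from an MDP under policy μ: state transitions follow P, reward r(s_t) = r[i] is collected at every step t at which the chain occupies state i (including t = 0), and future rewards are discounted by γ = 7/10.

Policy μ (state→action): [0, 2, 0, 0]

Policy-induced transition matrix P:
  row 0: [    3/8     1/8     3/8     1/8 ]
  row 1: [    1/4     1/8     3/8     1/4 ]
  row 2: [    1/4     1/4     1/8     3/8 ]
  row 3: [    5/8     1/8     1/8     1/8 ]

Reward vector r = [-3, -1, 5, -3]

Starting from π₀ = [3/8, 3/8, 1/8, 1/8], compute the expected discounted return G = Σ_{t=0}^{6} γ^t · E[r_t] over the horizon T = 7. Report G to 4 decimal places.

t=0: π = [0.3750, 0.3750, 0.1250, 0.1250], E[r] = -1.2500, γ^t·E[r] = -1.250000, running G = -1.250000
t=1: π = [0.3438, 0.1406, 0.3125, 0.2031], E[r] = -0.2188, γ^t·E[r] = -0.153125, running G = -1.403125
t=2: π = [0.3691, 0.1641, 0.2461, 0.2207], E[r] = -0.7031, γ^t·E[r] = -0.344531, running G = -1.747656
t=3: π = [0.3789, 0.1558, 0.2583, 0.2070], E[r] = -0.6221, γ^t·E[r] = -0.213370, running G = -1.961026
t=4: π = [0.3750, 0.1573, 0.2587, 0.2090], E[r] = -0.6161, γ^t·E[r] = -0.147923, running G = -2.108949
t=5: π = [0.3753, 0.1573, 0.2581, 0.2093], E[r] = -0.6208, γ^t·E[r] = -0.104331, running G = -2.213280
t=6: π = [0.3754, 0.1573, 0.2582, 0.2092], E[r] = -0.6203, γ^t·E[r] = -0.072975, running G = -2.286256

G = -2.2863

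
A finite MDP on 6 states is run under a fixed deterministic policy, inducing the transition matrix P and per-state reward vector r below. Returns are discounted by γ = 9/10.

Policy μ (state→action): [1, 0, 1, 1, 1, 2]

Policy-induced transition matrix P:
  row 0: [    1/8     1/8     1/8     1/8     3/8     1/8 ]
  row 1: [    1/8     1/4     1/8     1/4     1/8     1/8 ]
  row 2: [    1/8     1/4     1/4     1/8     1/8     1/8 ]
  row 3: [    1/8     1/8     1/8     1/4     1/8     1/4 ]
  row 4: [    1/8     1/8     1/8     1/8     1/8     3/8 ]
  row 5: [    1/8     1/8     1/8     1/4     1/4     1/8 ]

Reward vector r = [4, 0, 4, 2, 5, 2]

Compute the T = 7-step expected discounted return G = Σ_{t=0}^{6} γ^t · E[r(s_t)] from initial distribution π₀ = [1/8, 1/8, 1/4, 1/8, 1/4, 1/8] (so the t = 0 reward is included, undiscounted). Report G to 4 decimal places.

t=0: π = [0.1250, 0.1250, 0.2500, 0.1250, 0.2500, 0.1250], E[r] = 3.2500, γ^t·E[r] = 3.250000, running G = 3.250000
t=1: π = [0.1250, 0.1719, 0.1563, 0.1719, 0.1719, 0.2031], E[r] = 2.7344, γ^t·E[r] = 2.460938, running G = 5.710938
t=2: π = [0.1250, 0.1660, 0.1445, 0.1934, 0.1816, 0.1895], E[r] = 2.7520, γ^t·E[r] = 2.229082, running G = 7.940020
t=3: π = [0.1250, 0.1638, 0.1431, 0.1936, 0.1799, 0.1946], E[r] = 2.7483, γ^t·E[r] = 2.003504, running G = 9.943524
t=4: π = [0.1250, 0.1634, 0.1429, 0.1940, 0.1806, 0.1942], E[r] = 2.7508, γ^t·E[r] = 1.804776, running G = 11.748299
t=5: π = [0.1250, 0.1633, 0.1429, 0.1939, 0.1805, 0.1944], E[r] = 2.7507, γ^t·E[r] = 1.624278, running G = 13.372577
t=6: π = [0.1250, 0.1633, 0.1429, 0.1940, 0.1805, 0.1944], E[r] = 2.7508, γ^t·E[r] = 1.461902, running G = 14.834479

G = 14.8345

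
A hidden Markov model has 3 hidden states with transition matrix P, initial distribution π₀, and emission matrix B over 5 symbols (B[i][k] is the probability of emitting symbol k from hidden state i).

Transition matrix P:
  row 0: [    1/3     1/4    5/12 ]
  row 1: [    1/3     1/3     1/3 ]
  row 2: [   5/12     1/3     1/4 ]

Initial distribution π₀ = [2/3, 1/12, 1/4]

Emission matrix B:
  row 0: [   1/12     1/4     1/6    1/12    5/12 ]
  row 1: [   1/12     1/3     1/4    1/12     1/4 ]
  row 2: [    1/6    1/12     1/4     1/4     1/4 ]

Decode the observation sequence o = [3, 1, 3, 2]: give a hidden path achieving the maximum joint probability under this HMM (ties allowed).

path = [2, 0, 2, 1]

t=0: δ = [5.556e-02, 6.944e-03, 6.250e-02]  (obs o_0=3)
t=1: δ = [6.510e-03, 6.944e-03, 1.929e-03]  ψ = [2, 2, 0]  (obs o_1=1)
t=2: δ = [1.929e-04, 1.929e-04, 6.782e-04]  ψ = [1, 1, 0]  (obs o_2=3)
t=3: δ = [4.710e-05, 5.651e-05, 4.239e-05]  ψ = [2, 2, 2]  (obs o_3=2)
backtrack: best end state = 1; path = [2, 0, 2, 1]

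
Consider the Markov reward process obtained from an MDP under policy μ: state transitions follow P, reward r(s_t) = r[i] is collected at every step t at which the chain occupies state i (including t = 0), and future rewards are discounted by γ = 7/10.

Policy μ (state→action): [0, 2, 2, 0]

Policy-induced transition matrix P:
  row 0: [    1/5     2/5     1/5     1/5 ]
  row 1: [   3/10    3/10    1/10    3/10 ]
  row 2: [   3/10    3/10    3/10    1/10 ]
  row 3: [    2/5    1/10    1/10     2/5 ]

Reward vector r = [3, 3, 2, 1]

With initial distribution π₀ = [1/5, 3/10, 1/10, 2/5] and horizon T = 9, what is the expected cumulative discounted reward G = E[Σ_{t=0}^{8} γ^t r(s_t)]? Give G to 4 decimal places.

G = 7.1381

t=0: π = [0.2000, 0.3000, 0.1000, 0.4000], E[r] = 2.1000, γ^t·E[r] = 2.100000, running G = 2.100000
t=1: π = [0.3200, 0.2400, 0.1400, 0.3000], E[r] = 2.2600, γ^t·E[r] = 1.582000, running G = 3.682000
t=2: π = [0.2980, 0.2720, 0.1600, 0.2700], E[r] = 2.3000, γ^t·E[r] = 1.127000, running G = 4.809000
t=3: π = [0.2972, 0.2758, 0.1618, 0.2652], E[r] = 2.3078, γ^t·E[r] = 0.791575, running G = 5.600575
t=4: π = [0.2968, 0.2767, 0.1621, 0.2644], E[r] = 2.3090, γ^t·E[r] = 0.554401, running G = 6.154976
t=5: π = [0.2968, 0.2768, 0.1621, 0.2643], E[r] = 2.3092, γ^t·E[r] = 0.388109, running G = 6.543084
t=6: π = [0.2968, 0.2768, 0.1621, 0.2643], E[r] = 2.3092, γ^t·E[r] = 0.271678, running G = 6.814763
t=7: π = [0.2968, 0.2768, 0.1621, 0.2643], E[r] = 2.3092, γ^t·E[r] = 0.190175, running G = 7.004937
t=8: π = [0.2968, 0.2768, 0.1621, 0.2643], E[r] = 2.3092, γ^t·E[r] = 0.133122, running G = 7.138060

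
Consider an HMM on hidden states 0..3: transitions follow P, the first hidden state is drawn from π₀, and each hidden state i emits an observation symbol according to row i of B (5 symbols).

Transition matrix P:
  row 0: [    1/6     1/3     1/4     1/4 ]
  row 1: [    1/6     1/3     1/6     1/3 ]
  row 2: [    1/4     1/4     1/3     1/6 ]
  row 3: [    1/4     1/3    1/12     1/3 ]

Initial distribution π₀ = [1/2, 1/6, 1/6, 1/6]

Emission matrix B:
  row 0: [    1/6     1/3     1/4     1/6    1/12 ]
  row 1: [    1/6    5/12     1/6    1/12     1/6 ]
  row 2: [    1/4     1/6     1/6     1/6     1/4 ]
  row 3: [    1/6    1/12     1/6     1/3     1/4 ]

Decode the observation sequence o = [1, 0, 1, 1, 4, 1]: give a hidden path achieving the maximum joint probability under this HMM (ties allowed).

path = [0, 1, 1, 1, 3, 1]

t=0: δ = [1.667e-01, 6.944e-02, 2.778e-02, 1.389e-02]  (obs o_0=1)
t=1: δ = [4.630e-03, 9.259e-03, 1.042e-02, 6.944e-03]  ψ = [0, 0, 0, 0]  (obs o_1=0)
t=2: δ = [8.681e-04, 1.286e-03, 5.787e-04, 2.572e-04]  ψ = [2, 1, 2, 1]  (obs o_2=1)
t=3: δ = [7.144e-05, 1.786e-04, 3.617e-05, 3.572e-05]  ψ = [1, 1, 0, 1]  (obs o_3=1)
t=4: δ = [2.481e-06, 9.923e-06, 7.442e-06, 1.488e-05]  ψ = [1, 1, 1, 1]  (obs o_4=4)
t=5: δ = [1.240e-06, 2.067e-06, 4.135e-07, 4.135e-07]  ψ = [3, 3, 2, 3]  (obs o_5=1)
backtrack: best end state = 1; path = [0, 1, 1, 1, 3, 1]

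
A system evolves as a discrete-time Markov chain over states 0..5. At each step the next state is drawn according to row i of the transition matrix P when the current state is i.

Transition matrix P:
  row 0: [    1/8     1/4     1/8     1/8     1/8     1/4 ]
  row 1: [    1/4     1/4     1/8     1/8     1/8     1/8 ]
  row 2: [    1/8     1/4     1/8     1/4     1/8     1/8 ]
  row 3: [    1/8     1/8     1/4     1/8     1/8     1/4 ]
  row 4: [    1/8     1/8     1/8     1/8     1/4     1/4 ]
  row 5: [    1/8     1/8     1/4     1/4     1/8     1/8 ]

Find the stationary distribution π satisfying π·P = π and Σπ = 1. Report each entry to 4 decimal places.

Balance equations π_j = Σ_i π_i·P[i][j]:
  π_0 = 1/8·π_0 + 1/4·π_1 + 1/8·π_2 + 1/8·π_3 + 1/8·π_4 + 1/8·π_5
  π_1 = 1/4·π_0 + 1/4·π_1 + 1/4·π_2 + 1/8·π_3 + 1/8·π_4 + 1/8·π_5
  π_2 = 1/8·π_0 + 1/8·π_1 + 1/8·π_2 + 1/4·π_3 + 1/8·π_4 + 1/4·π_5
  π_3 = 1/8·π_0 + 1/8·π_1 + 1/4·π_2 + 1/8·π_3 + 1/8·π_4 + 1/4·π_5
  π_4 = 1/8·π_0 + 1/8·π_1 + 1/8·π_2 + 1/8·π_3 + 1/4·π_4 + 1/8·π_5
  normalize: π_0 + π_1 + π_2 + π_3 + π_4 + π_5 = 1
Solving the linear system gives exactly π = [131/882, 83/441, 149/882, 149/882, 1/7, 23/126].

π = [0.1485, 0.1882, 0.1689, 0.1689, 0.1429, 0.1825]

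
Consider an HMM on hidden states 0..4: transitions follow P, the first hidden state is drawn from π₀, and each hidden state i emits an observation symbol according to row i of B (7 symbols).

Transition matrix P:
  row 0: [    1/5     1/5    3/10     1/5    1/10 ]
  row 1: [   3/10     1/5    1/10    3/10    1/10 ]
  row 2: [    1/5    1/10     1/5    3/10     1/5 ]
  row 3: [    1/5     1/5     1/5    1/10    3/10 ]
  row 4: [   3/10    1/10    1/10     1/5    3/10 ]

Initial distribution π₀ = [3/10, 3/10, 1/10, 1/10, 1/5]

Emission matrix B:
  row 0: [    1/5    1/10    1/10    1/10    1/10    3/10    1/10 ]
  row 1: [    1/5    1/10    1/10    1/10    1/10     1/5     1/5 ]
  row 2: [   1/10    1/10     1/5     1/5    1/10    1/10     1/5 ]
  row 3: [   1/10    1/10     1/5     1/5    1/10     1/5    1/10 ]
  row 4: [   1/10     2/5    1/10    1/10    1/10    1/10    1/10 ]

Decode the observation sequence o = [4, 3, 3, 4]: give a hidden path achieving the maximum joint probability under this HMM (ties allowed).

path = [0, 2, 3, 4]

t=0: δ = [3.000e-02, 3.000e-02, 1.000e-02, 1.000e-02, 2.000e-02]  (obs o_0=4)
t=1: δ = [9.000e-04, 6.000e-04, 1.800e-03, 1.800e-03, 6.000e-04]  ψ = [1, 0, 0, 1, 4]  (obs o_1=3)
t=2: δ = [3.600e-05, 3.600e-05, 7.200e-05, 1.080e-04, 5.400e-05]  ψ = [2, 3, 2, 2, 3]  (obs o_2=3)
t=3: δ = [2.160e-06, 2.160e-06, 2.160e-06, 2.160e-06, 3.240e-06]  ψ = [3, 3, 3, 2, 3]  (obs o_3=4)
backtrack: best end state = 4; path = [0, 2, 3, 4]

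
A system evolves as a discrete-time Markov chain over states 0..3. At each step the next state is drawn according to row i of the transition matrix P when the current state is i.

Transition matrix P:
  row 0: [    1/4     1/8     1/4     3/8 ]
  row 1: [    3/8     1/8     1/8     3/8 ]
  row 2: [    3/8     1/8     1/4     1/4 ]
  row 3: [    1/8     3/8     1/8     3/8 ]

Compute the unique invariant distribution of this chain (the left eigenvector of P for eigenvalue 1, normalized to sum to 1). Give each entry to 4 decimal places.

π = [0.2550, 0.2131, 0.1793, 0.3526]

Balance equations π_j = Σ_i π_i·P[i][j]:
  π_0 = 1/4·π_0 + 3/8·π_1 + 3/8·π_2 + 1/8·π_3
  π_1 = 1/8·π_0 + 1/8·π_1 + 1/8·π_2 + 3/8·π_3
  π_2 = 1/4·π_0 + 1/8·π_1 + 1/4·π_2 + 1/8·π_3
  normalize: π_0 + π_1 + π_2 + π_3 = 1
Solving the linear system gives exactly π = [64/251, 107/502, 45/251, 177/502].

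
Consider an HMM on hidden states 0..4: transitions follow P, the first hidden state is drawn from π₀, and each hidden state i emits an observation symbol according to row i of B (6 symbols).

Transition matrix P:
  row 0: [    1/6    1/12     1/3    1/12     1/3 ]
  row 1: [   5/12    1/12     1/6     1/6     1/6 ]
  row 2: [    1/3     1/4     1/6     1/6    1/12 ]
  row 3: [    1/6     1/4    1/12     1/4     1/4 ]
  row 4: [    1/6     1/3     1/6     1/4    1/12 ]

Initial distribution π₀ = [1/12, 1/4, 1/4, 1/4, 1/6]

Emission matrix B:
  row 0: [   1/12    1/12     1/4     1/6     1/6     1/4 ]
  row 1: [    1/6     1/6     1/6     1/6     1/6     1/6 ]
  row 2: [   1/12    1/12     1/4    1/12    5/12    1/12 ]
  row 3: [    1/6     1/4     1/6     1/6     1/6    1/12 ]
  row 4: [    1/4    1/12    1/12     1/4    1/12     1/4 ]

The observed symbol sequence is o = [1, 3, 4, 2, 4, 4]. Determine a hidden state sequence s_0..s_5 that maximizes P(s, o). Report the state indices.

path = [1, 0, 2, 0, 2, 2]

t=0: δ = [6.944e-03, 4.167e-02, 2.083e-02, 6.250e-02, 1.389e-02]  (obs o_0=1)
t=1: δ = [2.894e-03, 2.604e-03, 5.787e-04, 2.604e-03, 3.906e-03]  ψ = [1, 3, 1, 3, 3]  (obs o_1=3)
t=2: δ = [1.808e-04, 2.170e-04, 4.019e-04, 1.628e-04, 8.038e-05]  ψ = [1, 4, 0, 4, 0]  (obs o_2=4)
t=3: δ = [3.349e-05, 1.674e-05, 1.674e-05, 1.116e-05, 5.023e-06]  ψ = [2, 2, 2, 2, 0]  (obs o_3=2)
t=4: δ = [1.163e-06, 6.977e-07, 4.651e-06, 4.651e-07, 9.303e-07]  ψ = [1, 2, 0, 0, 0]  (obs o_4=4)
t=5: δ = [2.584e-07, 1.938e-07, 3.230e-07, 1.292e-07, 3.230e-08]  ψ = [2, 2, 2, 2, 0]  (obs o_5=4)
backtrack: best end state = 2; path = [1, 0, 2, 0, 2, 2]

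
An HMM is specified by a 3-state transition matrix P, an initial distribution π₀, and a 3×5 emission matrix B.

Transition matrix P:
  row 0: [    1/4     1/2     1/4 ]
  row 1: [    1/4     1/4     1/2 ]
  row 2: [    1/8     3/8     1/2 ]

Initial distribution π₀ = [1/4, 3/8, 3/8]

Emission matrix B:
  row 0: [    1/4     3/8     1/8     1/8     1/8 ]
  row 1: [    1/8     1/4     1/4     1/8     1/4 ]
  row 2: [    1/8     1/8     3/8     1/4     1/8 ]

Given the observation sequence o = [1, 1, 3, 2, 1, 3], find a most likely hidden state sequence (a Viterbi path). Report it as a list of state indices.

path = [0, 1, 2, 2, 1, 2]

t=0: δ = [9.375e-02, 9.375e-02, 4.688e-02]  (obs o_0=1)
t=1: δ = [8.789e-03, 1.172e-02, 5.859e-03]  ψ = [0, 0, 1]  (obs o_1=1)
t=2: δ = [3.662e-04, 5.493e-04, 1.465e-03]  ψ = [1, 0, 1]  (obs o_2=3)
t=3: δ = [2.289e-05, 1.373e-04, 2.747e-04]  ψ = [2, 2, 2]  (obs o_3=2)
t=4: δ = [1.287e-05, 2.575e-05, 1.717e-05]  ψ = [1, 2, 2]  (obs o_4=1)
t=5: δ = [8.047e-07, 8.047e-07, 3.219e-06]  ψ = [1, 0, 1]  (obs o_5=3)
backtrack: best end state = 2; path = [0, 1, 2, 2, 1, 2]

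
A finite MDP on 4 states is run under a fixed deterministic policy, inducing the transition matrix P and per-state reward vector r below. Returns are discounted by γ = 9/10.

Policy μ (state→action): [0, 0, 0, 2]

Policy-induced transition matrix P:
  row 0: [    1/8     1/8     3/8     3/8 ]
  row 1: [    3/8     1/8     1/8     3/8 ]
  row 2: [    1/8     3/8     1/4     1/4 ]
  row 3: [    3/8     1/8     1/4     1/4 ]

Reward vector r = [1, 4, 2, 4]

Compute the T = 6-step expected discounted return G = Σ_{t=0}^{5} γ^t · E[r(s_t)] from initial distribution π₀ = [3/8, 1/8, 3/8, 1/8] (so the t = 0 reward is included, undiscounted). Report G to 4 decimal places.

t=0: π = [0.3750, 0.1250, 0.3750, 0.1250], E[r] = 2.1250, γ^t·E[r] = 2.125000, running G = 2.125000
t=1: π = [0.1875, 0.2188, 0.2813, 0.3125], E[r] = 2.8750, γ^t·E[r] = 2.587500, running G = 4.712500
t=2: π = [0.2578, 0.1953, 0.2461, 0.3008], E[r] = 2.7344, γ^t·E[r] = 2.214844, running G = 6.927344
t=3: π = [0.2490, 0.1865, 0.2578, 0.3066], E[r] = 2.7373, γ^t·E[r] = 1.995495, running G = 8.922839
t=4: π = [0.2483, 0.1895, 0.2578, 0.3044], E[r] = 2.7395, γ^t·E[r] = 1.797387, running G = 10.720226
t=5: π = [0.2485, 0.1895, 0.2574, 0.3047], E[r] = 2.7399, γ^t·E[r] = 1.617865, running G = 12.338091

G = 12.3381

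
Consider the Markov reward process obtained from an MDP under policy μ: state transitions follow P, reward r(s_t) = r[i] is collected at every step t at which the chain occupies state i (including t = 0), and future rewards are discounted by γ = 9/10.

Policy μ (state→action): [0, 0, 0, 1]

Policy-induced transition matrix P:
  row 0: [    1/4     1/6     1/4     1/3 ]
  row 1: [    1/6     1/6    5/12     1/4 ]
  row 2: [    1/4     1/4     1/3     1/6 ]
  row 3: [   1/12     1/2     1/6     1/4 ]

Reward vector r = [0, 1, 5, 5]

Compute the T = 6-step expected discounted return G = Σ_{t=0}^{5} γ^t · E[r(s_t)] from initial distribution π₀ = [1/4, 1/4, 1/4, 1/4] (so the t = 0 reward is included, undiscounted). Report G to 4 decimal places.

G = 13.7208

t=0: π = [0.2500, 0.2500, 0.2500, 0.2500], E[r] = 2.7500, γ^t·E[r] = 2.750000, running G = 2.750000
t=1: π = [0.1875, 0.2708, 0.2917, 0.2500], E[r] = 2.9792, γ^t·E[r] = 2.681250, running G = 5.431250
t=2: π = [0.1858, 0.2743, 0.2986, 0.2413], E[r] = 2.9740, γ^t·E[r] = 2.408906, running G = 7.840156
t=3: π = [0.1869, 0.2720, 0.3005, 0.2406], E[r] = 2.9774, γ^t·E[r] = 2.170547, running G = 10.010703
t=4: π = [0.1872, 0.2719, 0.3003, 0.2405], E[r] = 2.9762, γ^t·E[r] = 1.952685, running G = 11.963388
t=5: π = [0.1873, 0.2719, 0.3003, 0.2406], E[r] = 2.9763, γ^t·E[r] = 1.757447, running G = 13.720836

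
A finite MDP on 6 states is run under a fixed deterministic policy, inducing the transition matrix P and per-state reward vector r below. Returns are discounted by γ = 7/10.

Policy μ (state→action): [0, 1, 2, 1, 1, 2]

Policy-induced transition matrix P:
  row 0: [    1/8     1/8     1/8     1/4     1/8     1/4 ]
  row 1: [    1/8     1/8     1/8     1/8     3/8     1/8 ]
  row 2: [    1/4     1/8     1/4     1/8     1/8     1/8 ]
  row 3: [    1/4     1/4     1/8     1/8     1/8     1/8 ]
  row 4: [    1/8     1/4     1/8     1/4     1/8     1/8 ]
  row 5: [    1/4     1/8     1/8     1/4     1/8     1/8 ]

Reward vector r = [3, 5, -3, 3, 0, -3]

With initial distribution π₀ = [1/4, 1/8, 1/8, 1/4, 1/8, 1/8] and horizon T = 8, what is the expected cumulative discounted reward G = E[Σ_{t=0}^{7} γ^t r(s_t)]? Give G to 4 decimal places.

G = 3.7107

t=0: π = [0.2500, 0.1250, 0.1250, 0.2500, 0.1250, 0.1250], E[r] = 1.3750, γ^t·E[r] = 1.375000, running G = 1.375000
t=1: π = [0.1875, 0.1719, 0.1406, 0.1875, 0.1563, 0.1563], E[r] = 1.0938, γ^t·E[r] = 0.765625, running G = 2.140625
t=2: π = [0.1855, 0.1680, 0.1426, 0.1875, 0.1680, 0.1484], E[r] = 1.0859, γ^t·E[r] = 0.532109, running G = 2.672734
t=3: π = [0.1848, 0.1694, 0.1428, 0.1877, 0.1670, 0.1482], E[r] = 1.0918, γ^t·E[r] = 0.374486, running G = 3.047221
t=4: π = [0.1848, 0.1693, 0.1429, 0.1875, 0.1674, 0.1481], E[r] = 1.0909, γ^t·E[r] = 0.261921, running G = 3.309141
t=5: π = [0.1848, 0.1694, 0.1429, 0.1875, 0.1673, 0.1481], E[r] = 1.0909, γ^t·E[r] = 0.183353, running G = 3.492495
t=6: π = [0.1848, 0.1694, 0.1429, 0.1875, 0.1673, 0.1481], E[r] = 1.0910, γ^t·E[r] = 0.128350, running G = 3.620844
t=7: π = [0.1848, 0.1694, 0.1429, 0.1875, 0.1673, 0.1481], E[r] = 1.0909, γ^t·E[r] = 0.089844, running G = 3.710688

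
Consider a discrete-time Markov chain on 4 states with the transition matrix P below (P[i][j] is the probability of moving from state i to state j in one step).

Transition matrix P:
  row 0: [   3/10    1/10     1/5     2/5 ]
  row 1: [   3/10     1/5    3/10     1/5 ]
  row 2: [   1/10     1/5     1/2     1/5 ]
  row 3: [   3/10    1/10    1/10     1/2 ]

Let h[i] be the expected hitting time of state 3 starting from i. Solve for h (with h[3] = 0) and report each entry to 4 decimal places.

h = [3.2292, 4.0625, 4.2708, 0.0000]

First-step conditioning: h[3] = 0; for i ≠ 3, h[i] = 1 + Σ_k P[i][k]·h[k].
  h[0] = 1 + 3/10·h[0] + 1/10·h[1] + 1/5·h[2]
  h[1] = 1 + 3/10·h[0] + 1/5·h[1] + 3/10·h[2]
  h[2] = 1 + 1/10·h[0] + 1/5·h[1] + 1/2·h[2]
Solving the 3×3 linear system over states ≠ 3 gives exactly h = [155/48, 65/16, 205/48, 0] (h[3] = 0 is the target).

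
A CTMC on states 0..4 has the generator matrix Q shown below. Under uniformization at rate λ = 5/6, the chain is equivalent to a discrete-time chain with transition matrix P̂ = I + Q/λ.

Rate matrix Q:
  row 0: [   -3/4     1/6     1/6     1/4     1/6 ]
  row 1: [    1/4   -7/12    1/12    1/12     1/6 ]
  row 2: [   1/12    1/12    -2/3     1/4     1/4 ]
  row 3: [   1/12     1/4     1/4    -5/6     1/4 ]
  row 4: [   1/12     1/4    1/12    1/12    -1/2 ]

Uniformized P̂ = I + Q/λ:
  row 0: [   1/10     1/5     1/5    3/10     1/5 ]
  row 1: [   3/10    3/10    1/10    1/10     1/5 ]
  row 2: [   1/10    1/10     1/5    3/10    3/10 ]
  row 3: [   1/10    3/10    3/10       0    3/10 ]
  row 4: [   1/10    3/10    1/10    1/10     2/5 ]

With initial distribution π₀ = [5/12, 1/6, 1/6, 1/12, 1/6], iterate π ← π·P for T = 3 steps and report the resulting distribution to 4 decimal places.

t=0: π = [0.4167, 0.1667, 0.1667, 0.0833, 0.1667]
t=1: π = [0.1333, 0.2250, 0.1750, 0.2083, 0.2583]
t=2: π = [0.1450, 0.2517, 0.1725, 0.1408, 0.2900]
t=3: π = [0.1503, 0.2510, 0.1599, 0.1494, 0.2893]

π = [0.1503, 0.2510, 0.1599, 0.1494, 0.2893]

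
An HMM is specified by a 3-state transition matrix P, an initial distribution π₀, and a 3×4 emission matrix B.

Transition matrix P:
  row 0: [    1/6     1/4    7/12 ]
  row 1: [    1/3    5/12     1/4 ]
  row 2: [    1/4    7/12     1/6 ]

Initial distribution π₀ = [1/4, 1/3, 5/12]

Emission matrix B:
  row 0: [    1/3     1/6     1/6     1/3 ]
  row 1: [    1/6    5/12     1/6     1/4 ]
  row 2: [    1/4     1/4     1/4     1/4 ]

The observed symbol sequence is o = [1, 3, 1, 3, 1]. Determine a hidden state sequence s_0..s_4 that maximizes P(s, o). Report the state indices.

path = [1, 0, 2, 1, 1]

t=0: δ = [4.167e-02, 1.389e-01, 1.042e-01]  (obs o_0=1)
t=1: δ = [1.543e-02, 1.519e-02, 8.681e-03]  ψ = [1, 2, 1]  (obs o_1=3)
t=2: δ = [8.439e-04, 2.637e-03, 2.251e-03]  ψ = [1, 1, 0]  (obs o_2=1)
t=3: δ = [2.930e-04, 3.282e-04, 1.648e-04]  ψ = [1, 2, 1]  (obs o_3=3)
t=4: δ = [1.823e-05, 5.698e-05, 4.273e-05]  ψ = [1, 1, 0]  (obs o_4=1)
backtrack: best end state = 1; path = [1, 0, 2, 1, 1]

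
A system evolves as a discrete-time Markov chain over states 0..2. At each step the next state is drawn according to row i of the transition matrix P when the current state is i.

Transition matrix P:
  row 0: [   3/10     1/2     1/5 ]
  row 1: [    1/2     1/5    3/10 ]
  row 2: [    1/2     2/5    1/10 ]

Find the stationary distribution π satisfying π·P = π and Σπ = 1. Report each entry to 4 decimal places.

Balance equations π_j = Σ_i π_i·P[i][j]:
  π_0 = 3/10·π_0 + 1/2·π_1 + 1/2·π_2
  π_1 = 1/2·π_0 + 1/5·π_1 + 2/5·π_2
  normalize: π_0 + π_1 + π_2 = 1
Solving the linear system gives exactly π = [5/12, 53/144, 31/144].

π = [0.4167, 0.3681, 0.2153]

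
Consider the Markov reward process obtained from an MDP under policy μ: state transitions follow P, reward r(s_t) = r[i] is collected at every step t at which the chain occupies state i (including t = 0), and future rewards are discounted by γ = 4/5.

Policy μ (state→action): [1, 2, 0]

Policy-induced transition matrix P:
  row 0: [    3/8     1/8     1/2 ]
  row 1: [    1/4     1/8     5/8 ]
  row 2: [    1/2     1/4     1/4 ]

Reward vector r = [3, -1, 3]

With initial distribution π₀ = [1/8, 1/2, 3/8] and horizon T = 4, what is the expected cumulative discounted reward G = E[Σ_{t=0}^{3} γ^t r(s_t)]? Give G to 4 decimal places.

G = 5.4765

t=0: π = [0.1250, 0.5000, 0.3750], E[r] = 1.0000, γ^t·E[r] = 1.000000, running G = 1.000000
t=1: π = [0.3594, 0.1719, 0.4688], E[r] = 2.3125, γ^t·E[r] = 1.850000, running G = 2.850000
t=2: π = [0.4121, 0.1836, 0.4043], E[r] = 2.2656, γ^t·E[r] = 1.450000, running G = 4.300000
t=3: π = [0.4026, 0.1755, 0.4219], E[r] = 2.2979, γ^t·E[r] = 1.176500, running G = 5.476500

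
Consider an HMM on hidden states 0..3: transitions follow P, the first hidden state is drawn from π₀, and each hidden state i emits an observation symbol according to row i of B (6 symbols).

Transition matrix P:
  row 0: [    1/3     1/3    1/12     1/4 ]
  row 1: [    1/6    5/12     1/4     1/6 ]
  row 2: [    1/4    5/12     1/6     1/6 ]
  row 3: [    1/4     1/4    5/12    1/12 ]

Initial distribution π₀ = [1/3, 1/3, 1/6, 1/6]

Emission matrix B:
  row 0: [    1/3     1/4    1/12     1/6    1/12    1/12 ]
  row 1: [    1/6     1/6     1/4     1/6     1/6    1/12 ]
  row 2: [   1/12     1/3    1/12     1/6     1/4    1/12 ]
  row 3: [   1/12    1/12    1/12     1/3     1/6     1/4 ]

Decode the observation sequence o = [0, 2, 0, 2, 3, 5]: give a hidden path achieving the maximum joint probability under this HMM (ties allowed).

path = [0, 1, 1, 1, 1, 3]

t=0: δ = [1.111e-01, 5.556e-02, 1.389e-02, 1.389e-02]  (obs o_0=0)
t=1: δ = [3.086e-03, 9.259e-03, 1.157e-03, 2.315e-03]  ψ = [0, 0, 1, 0]  (obs o_1=2)
t=2: δ = [5.144e-04, 6.430e-04, 1.929e-04, 1.286e-04]  ψ = [1, 1, 1, 1]  (obs o_2=0)
t=3: δ = [1.429e-05, 6.698e-05, 1.340e-05, 1.072e-05]  ψ = [0, 1, 1, 0]  (obs o_3=2)
t=4: δ = [1.861e-06, 4.651e-06, 2.791e-06, 3.721e-06]  ψ = [1, 1, 1, 1]  (obs o_4=3)
t=5: δ = [7.752e-08, 1.615e-07, 1.292e-07, 1.938e-07]  ψ = [3, 1, 3, 1]  (obs o_5=5)
backtrack: best end state = 3; path = [0, 1, 1, 1, 1, 3]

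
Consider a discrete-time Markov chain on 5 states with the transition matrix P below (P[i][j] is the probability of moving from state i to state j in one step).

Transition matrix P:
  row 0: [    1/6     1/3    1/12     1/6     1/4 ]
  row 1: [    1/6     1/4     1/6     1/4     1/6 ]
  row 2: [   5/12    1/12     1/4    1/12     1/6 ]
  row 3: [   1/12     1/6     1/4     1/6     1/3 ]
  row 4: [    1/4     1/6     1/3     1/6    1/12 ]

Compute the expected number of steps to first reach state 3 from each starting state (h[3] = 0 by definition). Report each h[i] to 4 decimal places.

First-step conditioning: h[3] = 0; for i ≠ 3, h[i] = 1 + Σ_k P[i][k]·h[k].
  h[0] = 1 + 1/6·h[0] + 1/3·h[1] + 1/12·h[2] + 1/4·h[4]
  h[1] = 1 + 1/6·h[0] + 1/4·h[1] + 1/6·h[2] + 1/6·h[4]
  h[2] = 1 + 5/12·h[0] + 1/12·h[1] + 1/4·h[2] + 1/6·h[4]
  h[4] = 1 + 1/4·h[0] + 1/6·h[1] + 1/3·h[2] + 1/12·h[4]
Solving the 4×4 linear system over states ≠ 3 gives exactly h = [204/35, 948/175, 228/35, 0, 1056/175] (h[3] = 0 is the target).

h = [5.8286, 5.4171, 6.5143, 0.0000, 6.0343]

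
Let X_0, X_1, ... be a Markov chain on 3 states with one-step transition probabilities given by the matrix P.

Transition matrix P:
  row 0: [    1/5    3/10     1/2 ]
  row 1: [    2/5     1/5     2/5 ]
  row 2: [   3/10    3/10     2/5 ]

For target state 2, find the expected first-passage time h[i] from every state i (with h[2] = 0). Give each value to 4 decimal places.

h = [2.1154, 2.3077, 0.0000]

First-step conditioning: h[2] = 0; for i ≠ 2, h[i] = 1 + Σ_k P[i][k]·h[k].
  h[0] = 1 + 1/5·h[0] + 3/10·h[1]
  h[1] = 1 + 2/5·h[0] + 1/5·h[1]
Solving the 2×2 linear system over states ≠ 2 gives exactly h = [55/26, 30/13, 0] (h[2] = 0 is the target).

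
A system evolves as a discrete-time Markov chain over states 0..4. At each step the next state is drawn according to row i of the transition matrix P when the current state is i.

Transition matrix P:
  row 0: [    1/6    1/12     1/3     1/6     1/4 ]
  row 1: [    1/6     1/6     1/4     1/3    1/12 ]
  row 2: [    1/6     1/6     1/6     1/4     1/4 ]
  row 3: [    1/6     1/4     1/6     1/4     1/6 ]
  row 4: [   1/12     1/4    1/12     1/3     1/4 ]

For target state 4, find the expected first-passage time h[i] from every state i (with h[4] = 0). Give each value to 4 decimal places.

h = [4.8821, 5.8690, 4.9956, 5.4847, 0.0000]

First-step conditioning: h[4] = 0; for i ≠ 4, h[i] = 1 + Σ_k P[i][k]·h[k].
  h[0] = 1 + 1/6·h[0] + 1/12·h[1] + 1/3·h[2] + 1/6·h[3]
  h[1] = 1 + 1/6·h[0] + 1/6·h[1] + 1/4·h[2] + 1/3·h[3]
  h[2] = 1 + 1/6·h[0] + 1/6·h[1] + 1/6·h[2] + 1/4·h[3]
  h[3] = 1 + 1/6·h[0] + 1/4·h[1] + 1/6·h[2] + 1/4·h[3]
Solving the 4×4 linear system over states ≠ 4 gives exactly h = [1118/229, 1344/229, 1144/229, 1256/229, 0] (h[4] = 0 is the target).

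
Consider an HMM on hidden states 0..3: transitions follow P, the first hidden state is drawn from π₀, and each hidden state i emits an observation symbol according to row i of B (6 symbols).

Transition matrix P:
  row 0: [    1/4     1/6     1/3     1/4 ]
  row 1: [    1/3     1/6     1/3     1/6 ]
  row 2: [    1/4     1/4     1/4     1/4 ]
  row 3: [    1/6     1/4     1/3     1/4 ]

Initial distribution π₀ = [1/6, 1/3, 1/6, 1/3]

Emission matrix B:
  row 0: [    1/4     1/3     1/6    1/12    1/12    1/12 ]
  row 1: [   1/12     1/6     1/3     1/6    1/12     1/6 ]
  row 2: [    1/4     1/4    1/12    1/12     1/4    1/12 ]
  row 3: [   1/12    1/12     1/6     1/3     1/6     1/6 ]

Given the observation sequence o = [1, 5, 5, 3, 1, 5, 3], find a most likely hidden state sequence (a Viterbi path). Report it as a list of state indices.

t=0: δ = [5.556e-02, 5.556e-02, 4.167e-02, 2.778e-02]  (obs o_0=1)
t=1: δ = [1.543e-03, 1.736e-03, 1.543e-03, 2.315e-03]  ψ = [1, 2, 0, 0]  (obs o_1=5)
t=2: δ = [4.823e-05, 9.645e-05, 6.430e-05, 9.645e-05]  ψ = [1, 3, 3, 3]  (obs o_2=5)
t=3: δ = [2.679e-06, 4.019e-06, 2.679e-06, 8.038e-06]  ψ = [1, 3, 1, 3]  (obs o_3=3)
t=4: δ = [4.465e-07, 3.349e-07, 6.698e-07, 1.674e-07]  ψ = [1, 3, 3, 3]  (obs o_4=1)
t=5: δ = [1.395e-08, 2.791e-08, 1.395e-08, 2.791e-08]  ψ = [2, 2, 2, 2]  (obs o_5=5)
t=6: δ = [7.752e-10, 1.163e-09, 7.752e-10, 2.326e-09]  ψ = [1, 3, 1, 3]  (obs o_6=3)
backtrack: best end state = 3; path = [0, 3, 3, 3, 2, 3, 3]

path = [0, 3, 3, 3, 2, 3, 3]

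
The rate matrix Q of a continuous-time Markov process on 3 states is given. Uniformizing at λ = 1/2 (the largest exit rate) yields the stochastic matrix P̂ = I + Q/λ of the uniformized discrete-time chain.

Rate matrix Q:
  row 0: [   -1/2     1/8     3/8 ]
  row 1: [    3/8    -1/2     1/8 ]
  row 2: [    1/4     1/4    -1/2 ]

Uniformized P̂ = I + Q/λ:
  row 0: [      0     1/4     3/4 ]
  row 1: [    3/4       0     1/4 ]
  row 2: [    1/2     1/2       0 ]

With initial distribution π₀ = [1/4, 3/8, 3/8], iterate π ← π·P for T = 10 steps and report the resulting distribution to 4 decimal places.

π = [0.3787, 0.2706, 0.3507]

t=0: π = [0.2500, 0.3750, 0.3750]
t=1: π = [0.4688, 0.2500, 0.2813]
t=2: π = [0.3281, 0.2578, 0.4141]
t=3: π = [0.4004, 0.2891, 0.3105]
t=4: π = [0.3721, 0.2554, 0.3726]
t=5: π = [0.3778, 0.2793, 0.3429]
t=6: π = [0.3809, 0.2659, 0.3532]
t=7: π = [0.3760, 0.2718, 0.3522]
t=8: π = [0.3799, 0.2701, 0.3500]
t=9: π = [0.3775, 0.2700, 0.3525]
t=10: π = [0.3787, 0.2706, 0.3507]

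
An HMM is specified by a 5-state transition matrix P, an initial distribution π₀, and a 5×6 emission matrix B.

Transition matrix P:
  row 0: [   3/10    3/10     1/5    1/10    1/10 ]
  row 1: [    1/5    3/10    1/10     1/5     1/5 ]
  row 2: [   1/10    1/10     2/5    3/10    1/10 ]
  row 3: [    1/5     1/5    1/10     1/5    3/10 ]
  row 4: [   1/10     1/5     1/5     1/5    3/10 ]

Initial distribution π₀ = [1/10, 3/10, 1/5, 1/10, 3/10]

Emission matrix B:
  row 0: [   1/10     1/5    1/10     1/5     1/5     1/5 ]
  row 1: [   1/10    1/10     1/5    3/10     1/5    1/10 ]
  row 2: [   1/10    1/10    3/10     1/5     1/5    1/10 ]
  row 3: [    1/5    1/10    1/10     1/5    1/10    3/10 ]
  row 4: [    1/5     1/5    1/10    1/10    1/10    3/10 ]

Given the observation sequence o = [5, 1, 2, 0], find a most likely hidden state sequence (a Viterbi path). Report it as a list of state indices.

t=0: δ = [2.000e-02, 3.000e-02, 2.000e-02, 3.000e-02, 9.000e-02]  (obs o_0=5)
t=1: δ = [1.800e-03, 1.800e-03, 1.800e-03, 1.800e-03, 5.400e-03]  ψ = [4, 4, 4, 4, 4]  (obs o_1=1)
t=2: δ = [5.400e-05, 2.160e-04, 3.240e-04, 1.080e-04, 1.620e-04]  ψ = [0, 4, 4, 4, 4]  (obs o_2=2)
t=3: δ = [4.320e-06, 6.480e-06, 1.296e-05, 1.944e-05, 9.720e-06]  ψ = [1, 1, 2, 2, 4]  (obs o_3=0)
backtrack: best end state = 3; path = [4, 4, 2, 3]

path = [4, 4, 2, 3]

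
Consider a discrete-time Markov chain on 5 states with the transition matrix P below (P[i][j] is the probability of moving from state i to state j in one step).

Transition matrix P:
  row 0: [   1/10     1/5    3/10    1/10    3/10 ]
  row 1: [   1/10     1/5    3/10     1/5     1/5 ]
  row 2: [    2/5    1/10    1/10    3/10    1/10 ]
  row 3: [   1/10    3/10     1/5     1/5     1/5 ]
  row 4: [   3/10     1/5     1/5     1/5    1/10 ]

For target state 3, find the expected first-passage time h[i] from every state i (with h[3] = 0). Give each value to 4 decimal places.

h = [5.4340, 4.9293, 4.6348, 0.0000, 5.0478]

First-step conditioning: h[3] = 0; for i ≠ 3, h[i] = 1 + Σ_k P[i][k]·h[k].
  h[0] = 1 + 1/10·h[0] + 1/5·h[1] + 3/10·h[2] + 3/10·h[4]
  h[1] = 1 + 1/10·h[0] + 1/5·h[1] + 3/10·h[2] + 1/5·h[4]
  h[2] = 1 + 2/5·h[0] + 1/10·h[1] + 1/10·h[2] + 1/10·h[4]
  h[4] = 1 + 3/10·h[0] + 1/5·h[1] + 1/5·h[2] + 1/10·h[4]
Solving the 4×4 linear system over states ≠ 3 gives exactly h = [2842/523, 2578/523, 2424/523, 0, 2640/523] (h[3] = 0 is the target).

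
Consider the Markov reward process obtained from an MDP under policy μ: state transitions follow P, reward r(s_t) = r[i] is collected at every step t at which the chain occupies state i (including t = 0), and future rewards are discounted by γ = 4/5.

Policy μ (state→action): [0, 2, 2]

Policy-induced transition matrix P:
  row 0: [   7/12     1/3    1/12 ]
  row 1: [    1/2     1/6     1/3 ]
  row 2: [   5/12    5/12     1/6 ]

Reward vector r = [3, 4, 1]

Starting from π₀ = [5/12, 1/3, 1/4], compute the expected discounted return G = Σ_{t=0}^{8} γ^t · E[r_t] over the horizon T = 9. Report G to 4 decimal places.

G = 12.6402

t=0: π = [0.4167, 0.3333, 0.2500], E[r] = 2.8333, γ^t·E[r] = 2.833333, running G = 2.833333
t=1: π = [0.5139, 0.2986, 0.1875], E[r] = 2.9236, γ^t·E[r] = 2.338889, running G = 5.172222
t=2: π = [0.5272, 0.2992, 0.1736], E[r] = 2.9520, γ^t·E[r] = 1.889259, running G = 7.061481
t=3: π = [0.5295, 0.2979, 0.1726], E[r] = 2.9527, γ^t·E[r] = 1.511802, running G = 8.573284
t=4: π = [0.5297, 0.2981, 0.1722], E[r] = 2.9537, γ^t·E[r] = 1.209819, running G = 9.783103
t=5: π = [0.5298, 0.2980, 0.1722], E[r] = 2.9536, γ^t·E[r] = 0.967839, running G = 10.750942
t=6: π = [0.5298, 0.2980, 0.1722], E[r] = 2.9536, γ^t·E[r] = 0.774281, running G = 11.525222
t=7: π = [0.5298, 0.2980, 0.1722], E[r] = 2.9536, γ^t·E[r] = 0.619423, running G = 12.144646
t=8: π = [0.5298, 0.2980, 0.1722], E[r] = 2.9536, γ^t·E[r] = 0.495539, running G = 12.640185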